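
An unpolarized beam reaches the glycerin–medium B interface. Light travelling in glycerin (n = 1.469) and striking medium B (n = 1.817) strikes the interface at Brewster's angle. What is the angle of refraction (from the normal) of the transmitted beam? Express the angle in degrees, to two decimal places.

First find Brewster's angle: tan θ_B = 1.817/1.469 = 1.2369, giving θ_B = 51.05°.
Since θ_B + θ_t = 90° at Brewster incidence, θ_t = 90° − 51.05° = 38.95°.

θ_t ≈ 38.95°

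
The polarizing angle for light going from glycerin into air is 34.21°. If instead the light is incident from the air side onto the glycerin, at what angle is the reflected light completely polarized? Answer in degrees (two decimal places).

θ_B' ≈ 55.79°

tan θ_B' = n₁/n₂ = 1/tan θ_B, so θ_B' = 90° − θ_B.
θ_B' = 90° − 34.21° = 55.79°.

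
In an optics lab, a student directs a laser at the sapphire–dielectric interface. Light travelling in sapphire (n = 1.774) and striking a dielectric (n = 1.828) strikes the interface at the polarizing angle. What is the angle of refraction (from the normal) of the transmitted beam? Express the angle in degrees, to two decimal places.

First find Brewster's angle: tan θ_B = 1.828/1.774 = 1.0304, giving θ_B = 45.86°.
At Brewster's angle the reflected and refracted rays are perpendicular, so θ_t = 90° − θ_B = 90° − 45.86° = 44.14°.

θ_t ≈ 44.14°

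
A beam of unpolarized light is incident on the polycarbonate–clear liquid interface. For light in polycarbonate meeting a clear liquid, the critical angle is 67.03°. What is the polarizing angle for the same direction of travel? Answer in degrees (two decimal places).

sin θ_c = n₂/n₁, so n₂/n₁ = sin 67.03° = 0.9207.
Brewster: tan θ_B = n₂/n₁ = 0.9207.
θ_B = arctan(0.9207) = 42.64°.

θ_B ≈ 42.64°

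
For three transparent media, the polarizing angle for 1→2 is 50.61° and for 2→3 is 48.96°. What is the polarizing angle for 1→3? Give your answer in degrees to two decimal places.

θ_B ≈ 54.44°

Each Brewster angle gives a ratio: n₂/n₁ = tan 50.61° = 1.2179, n₃/n₂ = tan 48.96° = 1.1487.
Multiplying, n₃/n₁ = 1.2179 × 1.1487 = 1.3990, and θ_B(1→3) = arctan 1.3990 = 54.44°.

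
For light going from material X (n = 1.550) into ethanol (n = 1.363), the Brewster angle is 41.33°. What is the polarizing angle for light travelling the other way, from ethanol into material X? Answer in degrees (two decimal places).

θ_B' ≈ 48.67°

The two Brewster angles are complementary: θ_B' = 90° − θ_B = 90° − 41.33° = 48.67°.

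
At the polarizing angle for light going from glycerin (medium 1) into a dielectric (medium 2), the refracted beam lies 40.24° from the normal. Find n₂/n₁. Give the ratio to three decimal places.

n₂/n₁ ≈ 1.182

θ_B + θ_t = 90°, so θ_B = 90° − 40.24° = 49.76°.
Then n₂/n₁ = tan θ_B = tan 49.76° = 1.182.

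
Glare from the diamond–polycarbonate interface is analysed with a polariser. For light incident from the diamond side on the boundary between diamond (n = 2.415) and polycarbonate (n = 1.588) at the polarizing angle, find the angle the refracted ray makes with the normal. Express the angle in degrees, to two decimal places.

tan θ_B = n₂/n₁ = 1.588/2.415 = 0.6576, so θ_B = 33.33°.
The refracted ray is perpendicular to the reflected ray, so θ_t = 90° − θ_B = 56.67°.

θ_t ≈ 56.67°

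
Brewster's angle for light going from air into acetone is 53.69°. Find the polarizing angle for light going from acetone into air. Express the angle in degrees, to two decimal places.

θ_B' ≈ 36.31°

The two Brewster angles are complementary: θ_B' = 90° − θ_B = 90° − 53.69° = 36.31°.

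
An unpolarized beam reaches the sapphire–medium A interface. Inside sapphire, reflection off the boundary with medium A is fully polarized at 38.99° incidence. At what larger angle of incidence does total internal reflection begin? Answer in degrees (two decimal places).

n₂/n₁ = tan 38.99° = 0.8095; the critical angle satisfies sin θ_c = n₂/n₁.
θ_c = arcsin(0.8095) = 54.05°.

θ_c ≈ 54.05°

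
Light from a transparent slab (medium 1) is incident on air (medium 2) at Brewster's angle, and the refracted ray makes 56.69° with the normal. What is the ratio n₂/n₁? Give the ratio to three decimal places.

n₂/n₁ ≈ 0.657

At Brewster incidence θ_B = 90° − θ_t = 90° − 56.69° = 33.31°.
tan θ_B = n₂/n₁, so n₂/n₁ = tan 33.31° = 0.657.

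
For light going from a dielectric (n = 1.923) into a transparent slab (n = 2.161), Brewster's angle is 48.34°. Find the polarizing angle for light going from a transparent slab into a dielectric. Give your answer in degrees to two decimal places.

θ_B' ≈ 41.66°

Reversing the direction swaps n₁ and n₂, so tan θ_B' = 1/tan θ_B and θ_B' = 90° − θ_B.
Hence θ_B' = 90° − 48.34° = 41.66°.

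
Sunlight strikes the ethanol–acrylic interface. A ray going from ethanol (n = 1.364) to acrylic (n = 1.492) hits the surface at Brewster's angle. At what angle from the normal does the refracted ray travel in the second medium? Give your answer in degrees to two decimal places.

θ_t ≈ 42.43°

tan θ_B = n₂/n₁ = 1.492/1.364 = 1.0938, so θ_B = 47.57°.
The refracted ray is perpendicular to the reflected ray, so θ_t = 90° − θ_B = 42.43°.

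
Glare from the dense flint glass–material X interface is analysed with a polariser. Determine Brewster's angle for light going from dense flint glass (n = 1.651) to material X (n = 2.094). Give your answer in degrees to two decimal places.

θ_B ≈ 51.75°

tan θ_B = n₂/n₁ = 2.094/1.651 = 1.2683. Taking the arctangent, θ_B = 51.75°.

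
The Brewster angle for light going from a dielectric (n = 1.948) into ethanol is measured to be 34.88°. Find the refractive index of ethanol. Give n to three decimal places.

Brewster's law: tan θ_B = n₂/n₁ (light incident in a dielectric, refracted into ethanol).
n₂ = n₁ tan θ_B = 1.948 × tan 34.88° = 1.358.

n ≈ 1.358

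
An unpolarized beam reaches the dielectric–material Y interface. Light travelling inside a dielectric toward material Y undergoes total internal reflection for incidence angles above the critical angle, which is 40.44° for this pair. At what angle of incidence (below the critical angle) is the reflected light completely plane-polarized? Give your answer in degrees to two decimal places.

θ_B ≈ 32.97°

n₂/n₁ = sin θ_c = sin 40.44° = 0.6487.
tan θ_B equals the same ratio, so θ_B = arctan(0.6487) = 32.97°.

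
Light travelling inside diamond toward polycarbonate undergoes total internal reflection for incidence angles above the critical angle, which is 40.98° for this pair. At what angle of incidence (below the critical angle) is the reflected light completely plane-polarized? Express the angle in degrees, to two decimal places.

At the critical angle sin θ_c = n₂/n₁, giving n₂/n₁ = sin 40.98° = 0.6558.
Then tan θ_B = n₂/n₁ = 0.6558, so θ_B = arctan 0.6558 = 33.26°.

θ_B ≈ 33.26°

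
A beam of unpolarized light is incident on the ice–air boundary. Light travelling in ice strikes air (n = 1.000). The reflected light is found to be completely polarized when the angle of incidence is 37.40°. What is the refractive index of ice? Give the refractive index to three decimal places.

n ≈ 1.308

At the Brewster angle, tan θ_B = n₂/n₁ with n₁ on the incident side (ice) and n₂ on the transmitted side (air).
n₁ = n₂ / tan θ_B = 1.000 / tan 37.40° = 1.308.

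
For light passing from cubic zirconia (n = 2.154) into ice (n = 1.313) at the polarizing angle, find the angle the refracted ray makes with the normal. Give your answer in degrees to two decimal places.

θ_t ≈ 58.64°

θ_B = arctan(n₂/n₁) = arctan(1.313/2.154) = 31.36°.
Since θ_B + θ_t = 90° at Brewster incidence, θ_t = 90° − 31.36° = 58.64°.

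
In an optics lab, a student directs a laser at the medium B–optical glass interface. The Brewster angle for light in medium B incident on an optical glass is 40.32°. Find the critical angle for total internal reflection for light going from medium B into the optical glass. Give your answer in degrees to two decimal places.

θ_c ≈ 58.07°

From Brewster, n₂/n₁ = tan θ_B = tan 40.32° = 0.8487.
Then sin θ_c = n₂/n₁ = 0.8487, so θ_c = arcsin 0.8487 = 58.07°.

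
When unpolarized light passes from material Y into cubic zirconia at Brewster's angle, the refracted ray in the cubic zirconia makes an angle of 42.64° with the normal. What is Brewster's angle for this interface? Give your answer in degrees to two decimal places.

Brewster's condition makes the reflected and refracted beams perpendicular: θ_B + θ_t = 90°.
θ_B = 90° − 42.64° = 47.36°.

θ_B ≈ 47.36°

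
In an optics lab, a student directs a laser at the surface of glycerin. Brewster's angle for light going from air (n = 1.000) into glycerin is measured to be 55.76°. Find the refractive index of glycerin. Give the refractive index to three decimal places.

n ≈ 1.469

Brewster's law: tan θ_B = n₂/n₁ (light incident in air, refracted into glycerin).
n₂ = n₁ tan θ_B = 1.000 × tan 55.76° = 1.469.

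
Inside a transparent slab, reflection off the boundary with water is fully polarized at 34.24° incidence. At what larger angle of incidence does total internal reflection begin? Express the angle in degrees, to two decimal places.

From Brewster, n₂/n₁ = tan θ_B = tan 34.24° = 0.6806.
Then sin θ_c = n₂/n₁ = 0.6806, so θ_c = arcsin 0.6806 = 42.89°.

θ_c ≈ 42.89°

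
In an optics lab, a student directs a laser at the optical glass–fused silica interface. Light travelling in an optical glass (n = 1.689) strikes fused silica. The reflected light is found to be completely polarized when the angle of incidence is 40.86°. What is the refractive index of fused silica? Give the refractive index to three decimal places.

At the polarizing angle, tan θ_B = n₂/n₁ with n₁ on the incident side (an optical glass) and n₂ on the transmitted side (fused silica).
n₂ = n₁ tan θ_B = 1.689 × tan 40.86° = 1.461.

n ≈ 1.461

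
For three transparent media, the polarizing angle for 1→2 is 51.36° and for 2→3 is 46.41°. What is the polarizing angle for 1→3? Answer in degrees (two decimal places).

θ_B ≈ 52.73°

Each Brewster angle gives a ratio: n₂/n₁ = tan 51.36° = 1.2509, n₃/n₂ = tan 46.41° = 1.0505.
n₃/n₁ = 1.3140. Then tan θ_B(1→3) = n₃/n₁, so θ_B(1→3) = arctan(1.3140) = 52.73°.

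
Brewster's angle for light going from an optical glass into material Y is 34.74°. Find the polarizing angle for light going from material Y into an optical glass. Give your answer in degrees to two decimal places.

θ_B' ≈ 55.26°

tan θ_B' = n₁/n₂ = 1/tan θ_B, so θ_B' = 90° − θ_B.
θ_B' = 90° − 34.74° = 55.26°.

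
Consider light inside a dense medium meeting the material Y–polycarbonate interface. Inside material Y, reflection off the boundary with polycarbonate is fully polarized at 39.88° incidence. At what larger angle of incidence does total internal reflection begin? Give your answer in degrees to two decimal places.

n₂/n₁ = tan 39.88° = 0.8355; the critical angle satisfies sin θ_c = n₂/n₁.
θ_c = arcsin(0.8355) = 56.67°.

θ_c ≈ 56.67°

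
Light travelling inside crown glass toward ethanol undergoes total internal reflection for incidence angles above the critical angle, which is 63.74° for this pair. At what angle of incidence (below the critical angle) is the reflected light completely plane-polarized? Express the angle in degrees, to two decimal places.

n₂/n₁ = sin θ_c = sin 63.74° = 0.8968.
tan θ_B equals the same ratio, so θ_B = arctan(0.8968) = 41.89°.

θ_B ≈ 41.89°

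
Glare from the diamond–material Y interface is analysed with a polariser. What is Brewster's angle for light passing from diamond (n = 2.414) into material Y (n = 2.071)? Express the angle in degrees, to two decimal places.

Here n₂/n₁ = 2.071/2.414 = 0.8579, and Brewster's law gives tan θ_B = n₂/n₁. Taking the arctangent, θ_B = 40.63°.

θ_B ≈ 40.63°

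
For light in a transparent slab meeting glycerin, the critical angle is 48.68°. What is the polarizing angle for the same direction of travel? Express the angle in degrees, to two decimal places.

sin θ_c = n₂/n₁, so n₂/n₁ = sin 48.68° = 0.7510.
Brewster: tan θ_B = n₂/n₁ = 0.7510.
θ_B = arctan(0.7510) = 36.91°.

θ_B ≈ 36.91°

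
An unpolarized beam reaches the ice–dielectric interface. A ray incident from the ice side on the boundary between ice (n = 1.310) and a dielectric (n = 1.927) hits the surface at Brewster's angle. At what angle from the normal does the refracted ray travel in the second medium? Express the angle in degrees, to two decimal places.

θ_t ≈ 34.21°

tan θ_B = n₂/n₁ = 1.927/1.310 = 1.4710, so θ_B = 55.79°.
At Brewster's angle the reflected and refracted rays are perpendicular, so θ_t = 90° − θ_B = 90° − 55.79° = 34.21°.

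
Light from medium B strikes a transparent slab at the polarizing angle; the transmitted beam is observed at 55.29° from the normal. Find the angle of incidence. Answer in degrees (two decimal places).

Since the reflected and refracted rays are at right angles at the polarizing angle, θ_B + θ_t = 90°.
So θ_B = 90° − θ_t = 90° − 55.29° = 34.71°.

θ_B ≈ 34.71°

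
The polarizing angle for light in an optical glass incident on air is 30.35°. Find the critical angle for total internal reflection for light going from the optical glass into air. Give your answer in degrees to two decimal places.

θ_c ≈ 35.84°

n₂/n₁ = tan 30.35° = 0.5855; the critical angle satisfies sin θ_c = n₂/n₁.
θ_c = arcsin(0.5855) = 35.84°.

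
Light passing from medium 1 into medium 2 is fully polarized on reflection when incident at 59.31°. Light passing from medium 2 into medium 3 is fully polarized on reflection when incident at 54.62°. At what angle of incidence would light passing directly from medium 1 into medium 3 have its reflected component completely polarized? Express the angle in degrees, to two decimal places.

θ_B ≈ 67.15°

Each Brewster angle gives a ratio: n₂/n₁ = tan 59.31° = 1.6849, n₃/n₂ = tan 54.62° = 1.4082.
Multiplying, n₃/n₁ = 1.6849 × 1.4082 = 2.3726, and θ_B(1→3) = arctan 2.3726 = 67.15°.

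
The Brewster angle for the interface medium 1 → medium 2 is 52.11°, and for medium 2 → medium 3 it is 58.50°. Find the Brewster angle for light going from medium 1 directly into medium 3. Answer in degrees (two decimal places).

θ_B ≈ 64.50°

n₂/n₁ = tan 52.11° = 1.2850 and n₃/n₂ = tan 58.50° = 1.6319.
n₃/n₁ = 2.0970. Then tan θ_B(1→3) = n₃/n₁, so θ_B(1→3) = arctan(2.0970) = 64.50°.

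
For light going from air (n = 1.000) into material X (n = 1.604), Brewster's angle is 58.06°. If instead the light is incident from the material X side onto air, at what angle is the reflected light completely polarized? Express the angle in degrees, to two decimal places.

The two Brewster angles are complementary: θ_B' = 90° − θ_B = 90° − 58.06° = 31.94°.

θ_B' ≈ 31.94°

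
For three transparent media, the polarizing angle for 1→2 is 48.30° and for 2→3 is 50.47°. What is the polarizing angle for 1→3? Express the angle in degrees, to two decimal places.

Each Brewster angle gives a ratio: n₂/n₁ = tan 48.30° = 1.1224, n₃/n₂ = tan 50.47° = 1.2118.
So n₃/n₁ = (n₂/n₁)(n₃/n₂) = 1.1224 × 1.2118 = 1.3601.
θ_B(1→3) = arctan(1.3601) = 53.68°.

θ_B ≈ 53.68°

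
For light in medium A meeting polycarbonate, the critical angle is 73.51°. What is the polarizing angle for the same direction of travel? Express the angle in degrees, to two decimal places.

sin θ_c = n₂/n₁, so n₂/n₁ = sin 73.51° = 0.9589.
Brewster: tan θ_B = n₂/n₁ = 0.9589.
θ_B = arctan(0.9589) = 43.80°.

θ_B ≈ 43.80°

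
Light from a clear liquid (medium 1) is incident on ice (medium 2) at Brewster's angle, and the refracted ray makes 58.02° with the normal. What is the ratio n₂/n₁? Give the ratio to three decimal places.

θ_B + θ_t = 90°, so θ_B = 90° − 58.02° = 31.98°.
Then n₂/n₁ = tan θ_B = tan 31.98° = 0.624.

n₂/n₁ ≈ 0.624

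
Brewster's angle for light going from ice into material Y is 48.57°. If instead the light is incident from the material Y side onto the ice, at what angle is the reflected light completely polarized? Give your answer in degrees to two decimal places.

Reversing the direction swaps n₁ and n₂, so tan θ_B' = 1/tan θ_B and θ_B' = 90° − θ_B.
Hence θ_B' = 90° − 48.57° = 41.43°.

θ_B' ≈ 41.43°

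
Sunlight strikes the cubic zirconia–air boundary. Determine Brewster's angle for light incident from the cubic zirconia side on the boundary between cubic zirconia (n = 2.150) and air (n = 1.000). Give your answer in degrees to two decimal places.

Brewster's condition: tan θ_B = n₂/n₁ = 1.000/2.150 = 0.4651. Taking the arctangent, θ_B = 24.94°.

θ_B ≈ 24.94°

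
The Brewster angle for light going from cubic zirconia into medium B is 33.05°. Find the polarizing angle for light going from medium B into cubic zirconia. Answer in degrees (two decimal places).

The two Brewster angles are complementary: θ_B' = 90° − θ_B = 90° − 33.05° = 56.95°.

θ_B' ≈ 56.95°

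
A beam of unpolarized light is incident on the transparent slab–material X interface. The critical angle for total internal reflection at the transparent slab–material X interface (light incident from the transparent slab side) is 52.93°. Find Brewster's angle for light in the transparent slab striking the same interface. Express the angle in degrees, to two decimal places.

θ_B ≈ 38.59°

sin θ_c = n₂/n₁, so n₂/n₁ = sin 52.93° = 0.7979.
Brewster: tan θ_B = n₂/n₁ = 0.7979.
θ_B = arctan(0.7979) = 38.59°.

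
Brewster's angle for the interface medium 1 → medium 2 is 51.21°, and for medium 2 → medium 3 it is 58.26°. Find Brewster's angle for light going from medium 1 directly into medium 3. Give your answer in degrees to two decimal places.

θ_B ≈ 63.56°

Each Brewster angle gives a ratio: n₂/n₁ = tan 51.21° = 1.2442, n₃/n₂ = tan 58.26° = 1.6166.
Multiplying, n₃/n₁ = 1.2442 × 1.6166 = 2.0114, and θ_B(1→3) = arctan 2.0114 = 63.56°.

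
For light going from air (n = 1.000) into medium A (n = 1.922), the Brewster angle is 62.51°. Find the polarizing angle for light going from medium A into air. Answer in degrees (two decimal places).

θ_B' ≈ 27.49°

tan θ_B' = n₁/n₂ = 1/tan θ_B, so θ_B' = 90° − θ_B.
θ_B' = 90° − 62.51° = 27.49°.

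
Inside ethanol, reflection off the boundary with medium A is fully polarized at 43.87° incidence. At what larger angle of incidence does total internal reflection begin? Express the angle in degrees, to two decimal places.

θ_c ≈ 74.01°

tan θ_B = n₂/n₁ = tan 43.87° = 0.9613.
Total internal reflection: sin θ_c = n₂/n₁ = 0.9613.
θ_c = arcsin(0.9613) = 74.01°.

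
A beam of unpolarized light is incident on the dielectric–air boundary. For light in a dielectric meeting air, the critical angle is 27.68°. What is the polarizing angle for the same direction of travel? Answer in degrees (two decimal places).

θ_B ≈ 24.92°

n₂/n₁ = sin θ_c = sin 27.68° = 0.4645.
tan θ_B equals the same ratio, so θ_B = arctan(0.4645) = 24.92°.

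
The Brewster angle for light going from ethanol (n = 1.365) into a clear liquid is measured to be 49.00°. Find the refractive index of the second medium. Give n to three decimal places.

n ≈ 1.570

At the Brewster angle, tan θ_B = n₂/n₁ with n₁ on the incident side (ethanol) and n₂ on the transmitted side (a clear liquid).
n₂ = n₁ tan θ_B = 1.365 × tan 49.00° = 1.570.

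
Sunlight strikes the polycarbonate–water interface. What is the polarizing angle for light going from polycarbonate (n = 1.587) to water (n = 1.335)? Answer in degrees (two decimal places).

θ_B ≈ 40.07°

Here n₂/n₁ = 1.335/1.587 = 0.8412, and Brewster's law gives tan θ_B = n₂/n₁.
So θ_B = arctan 0.8412 = 40.07°.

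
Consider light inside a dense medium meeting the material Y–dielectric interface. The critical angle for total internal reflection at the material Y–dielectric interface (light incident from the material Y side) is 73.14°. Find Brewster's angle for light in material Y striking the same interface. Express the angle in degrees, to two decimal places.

θ_B ≈ 43.74°

n₂/n₁ = sin θ_c = sin 73.14° = 0.9570.
tan θ_B equals the same ratio, so θ_B = arctan(0.9570) = 43.74°.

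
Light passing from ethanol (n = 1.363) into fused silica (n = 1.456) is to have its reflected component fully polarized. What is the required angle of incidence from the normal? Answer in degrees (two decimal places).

θ_B ≈ 46.89°

Brewster's condition: tan θ_B = n₂/n₁ = 1.456/1.363 = 1.0682.
θ_B = arctan(1.0682) = 46.89°.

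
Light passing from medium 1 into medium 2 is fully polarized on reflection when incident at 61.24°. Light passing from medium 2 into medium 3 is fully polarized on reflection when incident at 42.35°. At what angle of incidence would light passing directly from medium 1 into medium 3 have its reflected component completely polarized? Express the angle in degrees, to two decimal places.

θ_B ≈ 58.95°

Each Brewster angle gives a ratio: n₂/n₁ = tan 61.24° = 1.8220, n₃/n₂ = tan 42.35° = 0.9115.
So n₃/n₁ = (n₂/n₁)(n₃/n₂) = 1.8220 × 0.9115 = 1.6608.
θ_B(1→3) = arctan(1.6608) = 58.95°.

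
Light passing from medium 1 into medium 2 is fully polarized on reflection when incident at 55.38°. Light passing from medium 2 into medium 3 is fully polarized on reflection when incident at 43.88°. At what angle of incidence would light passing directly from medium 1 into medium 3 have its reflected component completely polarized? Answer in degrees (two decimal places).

Each Brewster angle gives a ratio: n₂/n₁ = tan 55.38° = 1.4485, n₃/n₂ = tan 43.88° = 0.9616.
So n₃/n₁ = (n₂/n₁)(n₃/n₂) = 1.4485 × 0.9616 = 1.3929.
θ_B(1→3) = arctan(1.3929) = 54.33°.

θ_B ≈ 54.33°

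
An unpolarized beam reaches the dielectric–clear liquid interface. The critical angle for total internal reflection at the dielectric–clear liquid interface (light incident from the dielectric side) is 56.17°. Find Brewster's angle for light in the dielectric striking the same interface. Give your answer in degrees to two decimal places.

θ_B ≈ 39.72°

At the critical angle sin θ_c = n₂/n₁, giving n₂/n₁ = sin 56.17° = 0.8307.
Then tan θ_B = n₂/n₁ = 0.8307, so θ_B = arctan 0.8307 = 39.72°.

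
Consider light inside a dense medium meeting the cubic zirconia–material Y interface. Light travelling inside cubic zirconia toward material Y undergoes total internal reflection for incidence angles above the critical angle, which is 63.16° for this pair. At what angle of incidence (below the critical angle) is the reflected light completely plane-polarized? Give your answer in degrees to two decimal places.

n₂/n₁ = sin θ_c = sin 63.16° = 0.8923.
tan θ_B equals the same ratio, so θ_B = arctan(0.8923) = 41.74°.

θ_B ≈ 41.74°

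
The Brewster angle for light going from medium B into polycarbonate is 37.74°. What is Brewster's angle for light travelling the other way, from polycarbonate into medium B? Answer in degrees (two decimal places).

θ_B' ≈ 52.26°

Reversing the direction swaps n₁ and n₂, so tan θ_B' = 1/tan θ_B and θ_B' = 90° − θ_B.
Hence θ_B' = 90° − 37.74° = 52.26°.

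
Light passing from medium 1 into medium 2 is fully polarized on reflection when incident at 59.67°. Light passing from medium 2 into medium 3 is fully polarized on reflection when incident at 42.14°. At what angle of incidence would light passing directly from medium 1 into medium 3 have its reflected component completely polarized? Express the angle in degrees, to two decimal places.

Each Brewster angle gives a ratio: n₂/n₁ = tan 59.67° = 1.7092, n₃/n₂ = tan 42.14° = 0.9048.
n₃/n₁ = 1.5466. Then tan θ_B(1→3) = n₃/n₁, so θ_B(1→3) = arctan(1.5466) = 57.11°.

θ_B ≈ 57.11°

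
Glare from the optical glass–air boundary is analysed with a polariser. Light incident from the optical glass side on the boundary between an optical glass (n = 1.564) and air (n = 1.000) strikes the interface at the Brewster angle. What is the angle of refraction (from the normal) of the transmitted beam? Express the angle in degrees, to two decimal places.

θ_B = arctan(n₂/n₁) = arctan(1.000/1.564) = 32.59°.
Since θ_B + θ_t = 90° at Brewster incidence, θ_t = 90° − 32.59° = 57.41°.

θ_t ≈ 57.41°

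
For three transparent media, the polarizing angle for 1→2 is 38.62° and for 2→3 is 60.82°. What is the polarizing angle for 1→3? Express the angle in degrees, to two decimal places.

θ_B ≈ 55.05°

n₂/n₁ = tan 38.62° = 0.7989 and n₃/n₂ = tan 60.82° = 1.7908.
Multiplying, n₃/n₁ = 0.7989 × 1.7908 = 1.4306, and θ_B(1→3) = arctan 1.4306 = 55.05°.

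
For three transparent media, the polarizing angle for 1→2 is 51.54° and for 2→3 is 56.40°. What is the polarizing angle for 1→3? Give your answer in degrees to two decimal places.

θ_B ≈ 62.18°

Each Brewster angle gives a ratio: n₂/n₁ = tan 51.54° = 1.2590, n₃/n₂ = tan 56.40° = 1.5051.
So n₃/n₁ = (n₂/n₁)(n₃/n₂) = 1.2590 × 1.5051 = 1.8949.
θ_B(1→3) = arctan(1.8949) = 62.18°.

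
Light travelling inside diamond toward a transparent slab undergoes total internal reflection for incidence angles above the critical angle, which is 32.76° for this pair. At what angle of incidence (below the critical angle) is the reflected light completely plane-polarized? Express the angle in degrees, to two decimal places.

At the critical angle sin θ_c = n₂/n₁, giving n₂/n₁ = sin 32.76° = 0.5411.
Then tan θ_B = n₂/n₁ = 0.5411, so θ_B = arctan 0.5411 = 28.42°.

θ_B ≈ 28.42°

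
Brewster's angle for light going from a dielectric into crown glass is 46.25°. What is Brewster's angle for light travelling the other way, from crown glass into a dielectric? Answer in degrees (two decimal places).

θ_B' ≈ 43.75°

tan θ_B' = n₁/n₂ = 1/tan θ_B, so θ_B' = 90° − θ_B.
θ_B' = 90° − 46.25° = 43.75°.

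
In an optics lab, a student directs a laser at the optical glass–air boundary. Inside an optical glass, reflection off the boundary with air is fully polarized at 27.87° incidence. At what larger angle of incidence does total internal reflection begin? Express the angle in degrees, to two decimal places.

θ_c ≈ 31.92°

tan θ_B = n₂/n₁ = tan 27.87° = 0.5288.
Total internal reflection: sin θ_c = n₂/n₁ = 0.5288.
θ_c = arcsin(0.5288) = 31.92°.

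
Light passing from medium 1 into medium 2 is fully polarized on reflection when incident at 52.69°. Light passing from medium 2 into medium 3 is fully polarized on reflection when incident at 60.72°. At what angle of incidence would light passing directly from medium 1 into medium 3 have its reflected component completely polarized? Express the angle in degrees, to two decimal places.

θ_B ≈ 66.86°

n₂/n₁ = tan 52.69° = 1.3122 and n₃/n₂ = tan 60.72° = 1.7834.
So n₃/n₁ = (n₂/n₁)(n₃/n₂) = 1.3122 × 1.7834 = 2.3402.
θ_B(1→3) = arctan(2.3402) = 66.86°.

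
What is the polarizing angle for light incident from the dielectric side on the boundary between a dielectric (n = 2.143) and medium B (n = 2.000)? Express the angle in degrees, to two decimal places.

tan θ_B = n₂/n₁ = 2.000/2.143 = 0.9333.
θ_B = arctan(0.9333) = 43.02°.

θ_B ≈ 43.02°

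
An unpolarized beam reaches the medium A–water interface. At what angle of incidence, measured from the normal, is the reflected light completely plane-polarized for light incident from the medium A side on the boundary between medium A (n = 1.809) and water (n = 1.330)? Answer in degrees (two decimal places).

θ_B ≈ 36.32°

Here n₂/n₁ = 1.330/1.809 = 0.7352, and Brewster's law gives tan θ_B = n₂/n₁.
So θ_B = arctan 0.7352 = 36.32°.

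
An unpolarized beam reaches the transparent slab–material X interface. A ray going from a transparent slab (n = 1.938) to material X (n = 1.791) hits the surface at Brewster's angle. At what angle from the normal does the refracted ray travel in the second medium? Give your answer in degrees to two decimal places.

θ_t ≈ 47.26°

θ_B = arctan(n₂/n₁) = arctan(1.791/1.938) = 42.74°.
Since θ_B + θ_t = 90° at Brewster incidence, θ_t = 90° − 42.74° = 47.26°.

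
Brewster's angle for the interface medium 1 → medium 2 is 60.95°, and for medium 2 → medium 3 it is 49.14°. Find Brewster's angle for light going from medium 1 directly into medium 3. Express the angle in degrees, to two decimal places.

tan θ_B(1→2) = n₂/n₁ = tan 60.95° = 1.8003.
tan θ_B(2→3) = n₃/n₂ = tan 49.14° = 1.1561.
n₃/n₁ = 2.0813. Then tan θ_B(1→3) = n₃/n₁, so θ_B(1→3) = arctan(2.0813) = 64.34°.

θ_B ≈ 64.34°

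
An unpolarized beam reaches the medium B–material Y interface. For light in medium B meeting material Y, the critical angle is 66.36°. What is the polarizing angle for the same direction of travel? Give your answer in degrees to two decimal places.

At the critical angle sin θ_c = n₂/n₁, giving n₂/n₁ = sin 66.36° = 0.9161.
Then tan θ_B = n₂/n₁ = 0.9161, so θ_B = arctan 0.9161 = 42.49°.

θ_B ≈ 42.49°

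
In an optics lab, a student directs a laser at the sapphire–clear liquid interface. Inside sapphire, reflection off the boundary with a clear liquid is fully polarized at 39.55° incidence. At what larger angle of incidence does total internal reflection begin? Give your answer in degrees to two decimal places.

From Brewster, n₂/n₁ = tan θ_B = tan 39.55° = 0.8258.
Then sin θ_c = n₂/n₁ = 0.8258, so θ_c = arcsin 0.8258 = 55.67°.

θ_c ≈ 55.67°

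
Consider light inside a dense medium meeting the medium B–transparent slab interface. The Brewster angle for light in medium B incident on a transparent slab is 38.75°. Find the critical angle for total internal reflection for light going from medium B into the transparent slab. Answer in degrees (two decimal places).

From Brewster, n₂/n₁ = tan θ_B = tan 38.75° = 0.8026.
Then sin θ_c = n₂/n₁ = 0.8026, so θ_c = arcsin 0.8026 = 53.38°.

θ_c ≈ 53.38°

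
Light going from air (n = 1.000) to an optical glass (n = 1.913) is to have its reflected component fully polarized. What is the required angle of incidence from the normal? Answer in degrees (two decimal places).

tan θ_B = n₂/n₁ = 1.913/1.000 = 1.9130.
θ_B = arctan(1.9130) = 62.40°.

θ_B ≈ 62.40°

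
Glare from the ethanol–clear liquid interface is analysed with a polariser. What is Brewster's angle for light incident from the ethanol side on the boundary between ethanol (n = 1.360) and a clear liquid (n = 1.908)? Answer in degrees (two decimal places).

θ_B ≈ 54.52°

Brewster's condition: tan θ_B = n₂/n₁ = 1.908/1.360 = 1.4029. Taking the arctangent, θ_B = 54.52°.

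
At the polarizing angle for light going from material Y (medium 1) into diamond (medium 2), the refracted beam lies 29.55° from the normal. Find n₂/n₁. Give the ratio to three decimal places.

At Brewster incidence θ_B = 90° − θ_t = 90° − 29.55° = 60.45°.
Then n₂/n₁ = tan θ_B = tan 60.45° = 1.764.

n₂/n₁ ≈ 1.764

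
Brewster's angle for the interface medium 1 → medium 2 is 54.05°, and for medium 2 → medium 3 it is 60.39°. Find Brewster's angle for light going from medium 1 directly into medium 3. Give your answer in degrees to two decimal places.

n₂/n₁ = tan 54.05° = 1.3789 and n₃/n₂ = tan 60.39° = 1.7596.
n₃/n₁ = 2.4263. Then tan θ_B(1→3) = n₃/n₁, so θ_B(1→3) = arctan(2.4263) = 67.60°.

θ_B ≈ 67.60°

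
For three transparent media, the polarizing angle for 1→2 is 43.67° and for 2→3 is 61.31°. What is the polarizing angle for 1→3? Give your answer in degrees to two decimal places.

θ_B ≈ 60.18°

tan θ_B(1→2) = n₂/n₁ = tan 43.67° = 0.9546.
tan θ_B(2→3) = n₃/n₂ = tan 61.31° = 1.8273.
n₃/n₁ = 1.7444. Then tan θ_B(1→3) = n₃/n₁, so θ_B(1→3) = arctan(1.7444) = 60.18°.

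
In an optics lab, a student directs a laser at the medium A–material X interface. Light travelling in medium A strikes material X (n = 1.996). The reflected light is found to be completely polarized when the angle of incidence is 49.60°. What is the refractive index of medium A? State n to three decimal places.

Full polarization of the reflected beam means tan θ_B = n₂/n₁, where n₁ is the incident medium (medium A).
n₁ = n₂ / tan θ_B = 1.996 / tan 49.60° = 1.699.

n ≈ 1.699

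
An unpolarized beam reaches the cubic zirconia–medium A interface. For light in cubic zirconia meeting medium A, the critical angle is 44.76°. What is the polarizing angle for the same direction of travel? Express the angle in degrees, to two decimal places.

sin θ_c = n₂/n₁, so n₂/n₁ = sin 44.76° = 0.7041.
Brewster: tan θ_B = n₂/n₁ = 0.7041.
θ_B = arctan(0.7041) = 35.15°.

θ_B ≈ 35.15°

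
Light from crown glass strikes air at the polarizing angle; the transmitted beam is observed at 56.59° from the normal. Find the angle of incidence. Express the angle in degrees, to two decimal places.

Brewster's condition makes the reflected and refracted beams perpendicular: θ_B + θ_t = 90°.
θ_B = 90° − 56.59° = 33.41°.

θ_B ≈ 33.41°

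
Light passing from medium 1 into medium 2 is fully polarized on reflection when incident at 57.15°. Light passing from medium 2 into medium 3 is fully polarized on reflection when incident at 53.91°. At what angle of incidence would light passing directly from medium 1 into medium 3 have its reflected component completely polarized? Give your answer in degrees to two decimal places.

θ_B ≈ 64.79°

tan θ_B(1→2) = n₂/n₁ = tan 57.15° = 1.5487.
tan θ_B(2→3) = n₃/n₂ = tan 53.91° = 1.3718.
Multiplying, n₃/n₁ = 1.5487 × 1.3718 = 2.1246, and θ_B(1→3) = arctan 2.1246 = 64.79°.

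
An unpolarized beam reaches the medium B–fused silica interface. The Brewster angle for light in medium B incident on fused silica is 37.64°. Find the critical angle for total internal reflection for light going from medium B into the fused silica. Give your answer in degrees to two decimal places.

θ_c ≈ 50.46°

From Brewster, n₂/n₁ = tan θ_B = tan 37.64° = 0.7712.
Then sin θ_c = n₂/n₁ = 0.7712, so θ_c = arcsin 0.7712 = 50.46°.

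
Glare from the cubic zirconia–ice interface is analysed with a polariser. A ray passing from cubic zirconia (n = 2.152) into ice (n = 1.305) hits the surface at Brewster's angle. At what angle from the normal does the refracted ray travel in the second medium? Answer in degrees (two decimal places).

θ_t ≈ 58.77°

First find Brewster's angle: tan θ_B = 1.305/2.152 = 0.6064, giving θ_B = 31.23°.
The refracted ray is perpendicular to the reflected ray, so θ_t = 90° − θ_B = 58.77°.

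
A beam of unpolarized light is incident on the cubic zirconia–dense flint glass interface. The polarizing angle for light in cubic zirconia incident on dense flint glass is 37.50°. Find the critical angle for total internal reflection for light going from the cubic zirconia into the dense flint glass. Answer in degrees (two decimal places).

n₂/n₁ = tan 37.50° = 0.7673; the critical angle satisfies sin θ_c = n₂/n₁.
θ_c = arcsin(0.7673) = 50.11°.

θ_c ≈ 50.11°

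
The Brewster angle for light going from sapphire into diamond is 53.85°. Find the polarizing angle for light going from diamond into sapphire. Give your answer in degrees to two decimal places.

θ_B' ≈ 36.15°

The two Brewster angles are complementary: θ_B' = 90° − θ_B = 90° − 53.85° = 36.15°.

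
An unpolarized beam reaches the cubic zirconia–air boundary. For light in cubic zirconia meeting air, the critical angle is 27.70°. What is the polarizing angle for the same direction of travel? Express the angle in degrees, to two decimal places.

θ_B ≈ 24.93°

At the critical angle sin θ_c = n₂/n₁, giving n₂/n₁ = sin 27.70° = 0.4648.
Then tan θ_B = n₂/n₁ = 0.4648, so θ_B = arctan 0.4648 = 24.93°.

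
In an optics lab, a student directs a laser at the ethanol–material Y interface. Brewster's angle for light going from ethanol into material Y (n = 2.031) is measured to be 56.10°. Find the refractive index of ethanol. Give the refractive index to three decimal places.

At Brewster's angle, tan θ_B = n₂/n₁ with n₁ on the incident side (ethanol) and n₂ on the transmitted side (material Y).
n₁ = n₂ / tan θ_B = 2.031 / tan 56.10° = 1.365.

n ≈ 1.365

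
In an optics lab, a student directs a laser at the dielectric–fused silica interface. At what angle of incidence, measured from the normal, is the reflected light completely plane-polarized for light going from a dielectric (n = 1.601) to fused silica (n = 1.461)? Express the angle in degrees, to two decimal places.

At Brewster's angle the reflected and refracted rays are perpendicular, which with Snell's law gives tan θ_B = n₂/n₁.
tan θ_B = n₂/n₁ = 1.461/1.601 = 0.9126. Taking the arctangent, θ_B = 42.38°.

θ_B ≈ 42.38°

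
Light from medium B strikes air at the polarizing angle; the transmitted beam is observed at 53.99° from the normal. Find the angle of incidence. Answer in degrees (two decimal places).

Since the reflected and refracted rays are at right angles at the polarizing angle, θ_B + θ_t = 90°.
So θ_B = 90° − θ_t = 90° − 53.99° = 36.01°.

θ_B ≈ 36.01°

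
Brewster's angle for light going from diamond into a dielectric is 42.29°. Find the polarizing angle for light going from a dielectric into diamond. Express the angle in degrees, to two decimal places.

The two Brewster angles are complementary: θ_B' = 90° − θ_B = 90° − 42.29° = 47.71°.

θ_B' ≈ 47.71°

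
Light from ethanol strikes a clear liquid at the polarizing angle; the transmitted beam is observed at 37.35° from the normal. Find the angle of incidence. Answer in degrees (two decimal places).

Since the reflected and refracted rays are at right angles at the polarizing angle, θ_B + θ_t = 90°.
θ_B = 90° − 37.35° = 52.65°.

θ_B ≈ 52.65°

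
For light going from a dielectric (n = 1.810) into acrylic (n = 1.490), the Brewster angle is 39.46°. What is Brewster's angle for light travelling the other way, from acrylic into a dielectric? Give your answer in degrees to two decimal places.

The two Brewster angles are complementary: θ_B' = 90° − θ_B = 90° − 39.46° = 50.54°.

θ_B' ≈ 50.54°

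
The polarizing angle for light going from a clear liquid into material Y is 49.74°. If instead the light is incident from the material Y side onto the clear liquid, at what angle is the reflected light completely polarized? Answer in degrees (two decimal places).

tan θ_B' = n₁/n₂ = 1/tan θ_B, so θ_B' = 90° − θ_B.
θ_B' = 90° − 49.74° = 40.26°.

θ_B' ≈ 40.26°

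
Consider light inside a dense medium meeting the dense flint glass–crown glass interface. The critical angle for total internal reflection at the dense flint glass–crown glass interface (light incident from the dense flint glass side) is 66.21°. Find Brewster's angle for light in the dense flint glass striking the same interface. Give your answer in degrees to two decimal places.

n₂/n₁ = sin θ_c = sin 66.21° = 0.9150.
tan θ_B equals the same ratio, so θ_B = arctan(0.9150) = 42.46°.

θ_B ≈ 42.46°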